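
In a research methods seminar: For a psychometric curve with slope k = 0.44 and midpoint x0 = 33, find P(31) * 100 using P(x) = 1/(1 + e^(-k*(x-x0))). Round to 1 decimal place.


P(x) = 1/(1 + e^(-0.44*(31 - 33)))
Exponent = -0.44 * -2 = 0.88
e^(0.88) = 2.4109
P = 1/(1 + 2.4109) = 0.293178
Percentage = 29.3


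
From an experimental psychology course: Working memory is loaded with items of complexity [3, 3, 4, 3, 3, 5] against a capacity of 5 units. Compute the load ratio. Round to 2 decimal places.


Total complexity = 3 + 3 + 4 + 3 + 3 + 5 = 21
Load = total / capacity = 21 / 5
= 4.20


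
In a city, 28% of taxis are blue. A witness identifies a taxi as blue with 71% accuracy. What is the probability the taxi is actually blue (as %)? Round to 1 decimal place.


P(blue | says blue) = P(says blue | blue)*P(blue) / [P(says blue | blue)*P(blue) + P(says blue | not blue)*P(not blue)]
Numerator = 0.71 * 0.28 = 0.1988
False identification = 0.29 * 0.72 = 0.2088
P = 0.1988 / (0.1988 + 0.2088)
= 0.1988 / 0.4076
As percentage = 48.8


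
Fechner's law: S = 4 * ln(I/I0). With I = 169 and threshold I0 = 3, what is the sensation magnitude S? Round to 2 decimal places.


S = 4 * ln(169/3)
I/I0 = 56.333333
ln(56.333333) = 4.0313
S = 4 * 4.0313
= 16.13


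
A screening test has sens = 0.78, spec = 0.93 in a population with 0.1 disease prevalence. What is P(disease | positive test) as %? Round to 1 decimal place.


PPV = (sens * prev) / (sens * prev + (1-spec) * (1-prev))
Numerator = 0.78 * 0.1 = 0.078
P(positive and no disease) = (1 - spec) * (1 - prev) = (1 - 0.93) * (1 - 0.1) = 0.063
Denominator = 0.078 + 0.063 = 0.141
PPV = 0.078 / 0.141 = 0.553191
As percentage = 55.3


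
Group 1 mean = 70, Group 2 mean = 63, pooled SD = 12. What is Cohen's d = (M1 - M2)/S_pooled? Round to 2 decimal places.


Cohen's d = (M1 - M2) / S_pooled
= (70 - 63) / 12
= 7 / 12
= 0.58


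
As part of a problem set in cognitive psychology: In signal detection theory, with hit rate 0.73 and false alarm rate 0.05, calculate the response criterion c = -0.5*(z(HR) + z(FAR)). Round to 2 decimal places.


c = -0.5 * (z(HR) + z(FAR))
z(0.73) = 0.6128
z(0.05) = -1.6449
c = -0.5 * (0.6128 + -1.6449)
= -0.5 * -1.0321
= 0.52


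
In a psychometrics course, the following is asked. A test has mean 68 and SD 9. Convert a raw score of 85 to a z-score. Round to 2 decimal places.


z = (X - mu) / sigma
= (85 - 68) / 9
= 17 / 9
= 1.89


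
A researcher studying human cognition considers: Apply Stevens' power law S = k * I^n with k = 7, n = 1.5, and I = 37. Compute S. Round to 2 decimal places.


S = 7 * 37^1.5
37^1.5 = 225.0622
S = 7 * 225.0622
= 1575.44


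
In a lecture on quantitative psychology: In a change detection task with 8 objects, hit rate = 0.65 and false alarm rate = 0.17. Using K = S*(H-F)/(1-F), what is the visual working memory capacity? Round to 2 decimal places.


K = S * (H - F) / (1 - F)
H - F = 0.48
1 - F = 0.83
K = 8 * 0.48 / 0.83
= 4.63


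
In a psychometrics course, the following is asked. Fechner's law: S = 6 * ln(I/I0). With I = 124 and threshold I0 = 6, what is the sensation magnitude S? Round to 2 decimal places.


S = 6 * ln(124/6)
I/I0 = 20.666667
ln(20.666667) = 3.0285
S = 6 * 3.0285
= 18.17


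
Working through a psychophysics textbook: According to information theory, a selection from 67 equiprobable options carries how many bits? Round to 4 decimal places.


H = log2(n)
H = log2(67)
= 6.0661


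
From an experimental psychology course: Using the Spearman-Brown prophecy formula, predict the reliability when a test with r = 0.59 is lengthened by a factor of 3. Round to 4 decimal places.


r_new = n*r / (1 + (n-1)*r)
Numerator = 3 * 0.59 = 1.77
Denominator = 1 + 2 * 0.59 = 2.18
r_new = 1.77 / 2.18
= 0.8119


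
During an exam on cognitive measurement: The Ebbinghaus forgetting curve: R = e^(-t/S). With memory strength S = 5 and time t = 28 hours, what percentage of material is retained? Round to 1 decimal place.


R = e^(-t/S)
-t/S = -28/5 = -5.6
R = e^(-5.6) = 0.003698
Percentage = 0.003698 * 100
= 0.4


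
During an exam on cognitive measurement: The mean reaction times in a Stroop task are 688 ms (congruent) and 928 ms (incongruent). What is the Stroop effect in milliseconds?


Stroop effect = RT(incongruent) - RT(congruent)
= 928 - 688
= 240 ms


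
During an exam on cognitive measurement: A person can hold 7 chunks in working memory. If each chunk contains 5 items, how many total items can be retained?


Total items = chunks * items_per_chunk
= 7 * 5
= 35


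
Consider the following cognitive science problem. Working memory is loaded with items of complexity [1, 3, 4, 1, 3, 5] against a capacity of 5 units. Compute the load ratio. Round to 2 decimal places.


Total complexity = 1 + 3 + 4 + 1 + 3 + 5 = 17
Load = total / capacity = 17 / 5
= 3.40


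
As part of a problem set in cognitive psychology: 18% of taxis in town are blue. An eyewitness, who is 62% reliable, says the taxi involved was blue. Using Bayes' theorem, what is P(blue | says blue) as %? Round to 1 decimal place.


P(blue | says blue) = P(says blue | blue)*P(blue) / [P(says blue | blue)*P(blue) + P(says blue | not blue)*P(not blue)]
Numerator = 0.62 * 0.18 = 0.1116
False identification = 0.38 * 0.82 = 0.3116
P = 0.1116 / (0.1116 + 0.3116)
= 0.1116 / 0.4232
As percentage = 26.4


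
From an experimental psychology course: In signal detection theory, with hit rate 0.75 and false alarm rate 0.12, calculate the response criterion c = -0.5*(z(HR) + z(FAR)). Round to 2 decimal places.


c = -0.5 * (z(HR) + z(FAR))
z(0.75) = 0.6745
z(0.12) = -1.175
c = -0.5 * (0.6745 + -1.175)
= -0.5 * -0.5005
= 0.25


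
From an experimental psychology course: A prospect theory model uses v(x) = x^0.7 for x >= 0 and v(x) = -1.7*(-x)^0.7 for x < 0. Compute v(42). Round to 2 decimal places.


Since x = 42 >= 0, use v(x) = x^0.7
42^0.7 = 13.6859
v(42) = 13.69


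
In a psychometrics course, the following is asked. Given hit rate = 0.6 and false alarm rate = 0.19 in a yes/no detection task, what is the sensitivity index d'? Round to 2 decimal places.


d' = z(HR) - z(FAR)
z(0.6) = 0.2533
z(0.19) = -0.8779
d' = 0.2533 - -0.8779
= 1.13


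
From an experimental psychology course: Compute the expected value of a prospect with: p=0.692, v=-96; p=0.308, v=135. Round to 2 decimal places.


EU = sum(p_i * v_i)
0.692 * -96 = -66.432
0.308 * 135 = 41.58
EU = -66.432 + 41.58
= -24.85


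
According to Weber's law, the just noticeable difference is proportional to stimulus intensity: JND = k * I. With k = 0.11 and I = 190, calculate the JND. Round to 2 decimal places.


JND = k * I
JND = 0.11 * 190
= 20.90


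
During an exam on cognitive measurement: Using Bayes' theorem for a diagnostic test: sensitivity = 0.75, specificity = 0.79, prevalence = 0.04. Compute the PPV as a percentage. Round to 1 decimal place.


PPV = (sens * prev) / (sens * prev + (1-spec) * (1-prev))
Numerator = 0.75 * 0.04 = 0.03
P(positive and no disease) = (1 - spec) * (1 - prev) = (1 - 0.79) * (1 - 0.04) = 0.2016
Denominator = 0.03 + 0.2016 = 0.2316
PPV = 0.03 / 0.2316 = 0.129534
As percentage = 13.0


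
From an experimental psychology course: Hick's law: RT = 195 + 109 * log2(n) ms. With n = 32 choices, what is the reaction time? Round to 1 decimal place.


RT = 195 + 109 * log2(32)
log2(32) = 5.0
RT = 195 + 109 * 5.0
= 195 + 545.0
= 740.0 ms


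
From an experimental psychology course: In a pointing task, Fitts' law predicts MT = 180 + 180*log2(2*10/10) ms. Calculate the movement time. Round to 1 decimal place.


MT = 180 + 180 * log2(2*10/10)
2D/W = 2.0
log2(2.0) = 1.0
MT = 180 + 180 * 1.0
= 360.0 ms


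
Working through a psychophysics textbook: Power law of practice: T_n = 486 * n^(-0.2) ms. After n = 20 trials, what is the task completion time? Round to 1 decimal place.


T_n = 486 * 20^(-0.2)
20^(-0.2) = 0.54928
T_n = 486 * 0.54928
= 267.0 ms


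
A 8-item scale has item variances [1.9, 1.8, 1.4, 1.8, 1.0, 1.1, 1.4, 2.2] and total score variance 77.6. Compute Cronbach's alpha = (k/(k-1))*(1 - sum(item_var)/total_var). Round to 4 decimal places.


alpha = (k/(k-1)) * (1 - sum(s_i^2)/s_total^2)
sum(item variances) = 12.6
k/(k-1) = 8/7 = 1.142857
1 - 12.6/77.6 = 1 - 0.162371 = 0.837629
alpha = 1.142857 * 0.837629
= 0.9573


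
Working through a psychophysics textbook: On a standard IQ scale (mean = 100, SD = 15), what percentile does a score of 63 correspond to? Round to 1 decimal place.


z = (IQ - mean) / SD
z = (63 - 100) / 15 = -2.4667
Percentile = Phi(-2.4667) * 100
Phi(-2.4667) = 0.006818
= 0.7


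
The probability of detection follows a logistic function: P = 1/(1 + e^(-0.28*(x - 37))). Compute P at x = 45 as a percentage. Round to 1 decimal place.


P(x) = 1/(1 + e^(-0.28*(45 - 37)))
Exponent = -0.28 * 8 = -2.24
e^(-2.24) = 0.106459
P = 1/(1 + 0.106459) = 0.903784
Percentage = 90.4


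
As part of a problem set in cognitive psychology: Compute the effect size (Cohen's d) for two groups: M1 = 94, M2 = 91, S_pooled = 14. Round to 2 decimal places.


Cohen's d = (M1 - M2) / S_pooled
= (94 - 91) / 14
= 3 / 14
= 0.21


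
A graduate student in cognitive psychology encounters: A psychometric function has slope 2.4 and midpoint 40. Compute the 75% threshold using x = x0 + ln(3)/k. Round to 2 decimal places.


At P = 0.75: 0.75 = 1/(1 + e^(-k*(x-x0)))
Solving: e^(-k*(x-x0)) = 1/3
x = x0 + ln(3)/k
ln(3) = 1.0986
x = 40 + 1.0986/2.4
= 40 + 0.4578
= 40.46


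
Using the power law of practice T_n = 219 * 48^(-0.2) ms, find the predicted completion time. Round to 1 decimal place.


T_n = 219 * 48^(-0.2)
48^(-0.2) = 0.461054
T_n = 219 * 0.461054
= 101.0 ms


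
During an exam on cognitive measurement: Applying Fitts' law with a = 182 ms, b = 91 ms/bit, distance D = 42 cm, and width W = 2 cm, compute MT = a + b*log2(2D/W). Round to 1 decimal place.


MT = 182 + 91 * log2(2*42/2)
2D/W = 42.0
log2(42.0) = 5.3923
MT = 182 + 91 * 5.3923
= 672.7 ms


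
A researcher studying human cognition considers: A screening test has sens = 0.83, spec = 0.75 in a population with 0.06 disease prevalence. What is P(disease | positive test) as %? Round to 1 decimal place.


PPV = (sens * prev) / (sens * prev + (1-spec) * (1-prev))
Numerator = 0.83 * 0.06 = 0.0498
P(positive and no disease) = (1 - spec) * (1 - prev) = (1 - 0.75) * (1 - 0.06) = 0.235
Denominator = 0.0498 + 0.235 = 0.2848
PPV = 0.0498 / 0.2848 = 0.17486
As percentage = 17.5


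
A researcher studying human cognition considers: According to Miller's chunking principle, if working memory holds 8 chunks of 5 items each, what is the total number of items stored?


Total items = chunks * items_per_chunk
= 8 * 5
= 40


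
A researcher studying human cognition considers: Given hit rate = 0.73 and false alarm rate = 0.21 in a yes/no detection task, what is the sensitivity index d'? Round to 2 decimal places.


d' = z(HR) - z(FAR)
z(0.73) = 0.6128
z(0.21) = -0.8064
d' = 0.6128 - -0.8064
= 1.42


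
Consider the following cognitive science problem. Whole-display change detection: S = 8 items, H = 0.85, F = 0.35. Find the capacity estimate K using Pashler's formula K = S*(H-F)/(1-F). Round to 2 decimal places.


K = S * (H - F) / (1 - F)
H - F = 0.5
1 - F = 0.65
K = 8 * 0.5 / 0.65
= 6.15


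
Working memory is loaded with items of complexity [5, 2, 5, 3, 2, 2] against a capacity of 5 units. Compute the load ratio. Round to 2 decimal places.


Total complexity = 5 + 2 + 5 + 3 + 2 + 2 = 19
Load = total / capacity = 19 / 5
= 3.80


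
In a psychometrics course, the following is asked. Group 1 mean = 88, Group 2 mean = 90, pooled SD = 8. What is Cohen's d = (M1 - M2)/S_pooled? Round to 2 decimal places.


Cohen's d = (M1 - M2) / S_pooled
= (88 - 90) / 8
= -2 / 8
= -0.25


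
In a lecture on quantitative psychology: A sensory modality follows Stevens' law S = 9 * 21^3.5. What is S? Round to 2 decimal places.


S = 9 * 21^3.5
21^3.5 = 42439.2335
S = 9 * 42439.2335
= 381953.10


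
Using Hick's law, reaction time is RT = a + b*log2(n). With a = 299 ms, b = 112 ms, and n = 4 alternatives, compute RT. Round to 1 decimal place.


RT = 299 + 112 * log2(4)
log2(4) = 2.0
RT = 299 + 112 * 2.0
= 299 + 224.0
= 523.0 ms


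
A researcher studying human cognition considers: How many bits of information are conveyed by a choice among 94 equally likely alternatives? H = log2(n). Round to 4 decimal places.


H = log2(n)
H = log2(94)
= 6.5546


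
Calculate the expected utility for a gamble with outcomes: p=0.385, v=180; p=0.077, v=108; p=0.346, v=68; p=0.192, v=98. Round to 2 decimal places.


EU = sum(p_i * v_i)
0.385 * 180 = 69.3
0.077 * 108 = 8.316
0.346 * 68 = 23.528
0.192 * 98 = 18.816
EU = 69.3 + 8.316 + 23.528 + 18.816
= 119.96


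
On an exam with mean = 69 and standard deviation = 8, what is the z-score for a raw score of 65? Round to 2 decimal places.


z = (X - mu) / sigma
= (65 - 69) / 8
= -4 / 8
= -0.50


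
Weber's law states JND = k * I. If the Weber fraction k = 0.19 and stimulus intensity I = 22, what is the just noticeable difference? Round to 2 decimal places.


JND = k * I
JND = 0.19 * 22
= 4.18


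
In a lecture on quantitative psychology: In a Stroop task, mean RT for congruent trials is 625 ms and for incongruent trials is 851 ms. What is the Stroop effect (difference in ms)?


Stroop effect = RT(incongruent) - RT(congruent)
= 851 - 625
= 226 ms


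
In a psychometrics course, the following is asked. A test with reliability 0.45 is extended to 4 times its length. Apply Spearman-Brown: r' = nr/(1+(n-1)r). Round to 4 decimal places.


r_new = n*r / (1 + (n-1)*r)
Numerator = 4 * 0.45 = 1.8
Denominator = 1 + 3 * 0.45 = 2.35
r_new = 1.8 / 2.35
= 0.7660


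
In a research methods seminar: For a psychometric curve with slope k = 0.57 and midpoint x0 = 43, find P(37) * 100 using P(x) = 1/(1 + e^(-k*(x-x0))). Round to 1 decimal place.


P(x) = 1/(1 + e^(-0.57*(37 - 43)))
Exponent = -0.57 * -6 = 3.42
e^(3.42) = 30.569415
P = 1/(1 + 30.569415) = 0.031676
Percentage = 3.2


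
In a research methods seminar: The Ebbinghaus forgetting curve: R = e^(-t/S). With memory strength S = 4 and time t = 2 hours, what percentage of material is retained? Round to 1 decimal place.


R = e^(-t/S)
-t/S = -2/4 = -0.5
R = e^(-0.5) = 0.606531
Percentage = 0.606531 * 100
= 60.7


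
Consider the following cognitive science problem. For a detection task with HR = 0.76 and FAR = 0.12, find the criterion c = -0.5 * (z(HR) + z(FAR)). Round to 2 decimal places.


c = -0.5 * (z(HR) + z(FAR))
z(0.76) = 0.7063
z(0.12) = -1.175
c = -0.5 * (0.7063 + -1.175)
= -0.5 * -0.4687
= 0.23


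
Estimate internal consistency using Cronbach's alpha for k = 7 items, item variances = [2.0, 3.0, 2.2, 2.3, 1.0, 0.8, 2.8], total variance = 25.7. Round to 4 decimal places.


alpha = (k/(k-1)) * (1 - sum(s_i^2)/s_total^2)
sum(item variances) = 14.1
k/(k-1) = 7/6 = 1.166667
1 - 14.1/25.7 = 1 - 0.548638 = 0.451362
alpha = 1.166667 * 0.451362
= 0.5266


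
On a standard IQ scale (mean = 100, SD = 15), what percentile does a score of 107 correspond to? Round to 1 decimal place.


z = (IQ - mean) / SD
z = (107 - 100) / 15 = 0.4667
Percentile = Phi(0.4667) * 100
Phi(0.4667) = 0.679643
= 68.0


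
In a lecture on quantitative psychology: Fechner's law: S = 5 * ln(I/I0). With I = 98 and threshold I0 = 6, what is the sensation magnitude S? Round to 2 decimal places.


S = 5 * ln(98/6)
I/I0 = 16.333333
ln(16.333333) = 2.7932
S = 5 * 2.7932
= 13.97


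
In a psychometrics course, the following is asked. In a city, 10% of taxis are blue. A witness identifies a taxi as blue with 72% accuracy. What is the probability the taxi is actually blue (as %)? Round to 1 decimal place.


P(blue | says blue) = P(says blue | blue)*P(blue) / [P(says blue | blue)*P(blue) + P(says blue | not blue)*P(not blue)]
Numerator = 0.72 * 0.1 = 0.072
False identification = 0.28 * 0.9 = 0.252
P = 0.072 / (0.072 + 0.252)
= 0.072 / 0.324
As percentage = 22.2


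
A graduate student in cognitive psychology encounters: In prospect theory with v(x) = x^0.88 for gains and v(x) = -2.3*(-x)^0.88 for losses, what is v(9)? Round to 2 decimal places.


Since x = 9 >= 0, use v(x) = x^0.88
9^0.88 = 6.9141
v(9) = 6.91


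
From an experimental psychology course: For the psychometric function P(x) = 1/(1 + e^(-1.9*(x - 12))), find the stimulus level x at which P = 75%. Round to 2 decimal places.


At P = 0.75: 0.75 = 1/(1 + e^(-k*(x-x0)))
Solving: e^(-k*(x-x0)) = 1/3
x = x0 + ln(3)/k
ln(3) = 1.0986
x = 12 + 1.0986/1.9
= 12 + 0.5782
= 12.58


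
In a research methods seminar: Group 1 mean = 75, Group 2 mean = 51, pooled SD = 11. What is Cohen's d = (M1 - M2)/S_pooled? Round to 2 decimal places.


Cohen's d = (M1 - M2) / S_pooled
= (75 - 51) / 11
= 24 / 11
= 2.18


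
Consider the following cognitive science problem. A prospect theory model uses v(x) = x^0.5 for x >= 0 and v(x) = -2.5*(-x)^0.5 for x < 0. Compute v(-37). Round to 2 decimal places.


Since x = -37 < 0, use v(x) = -lambda*(-x)^alpha
(-x) = 37
37^0.5 = 6.0828
v(-37) = -2.5 * 6.0828
= -15.21


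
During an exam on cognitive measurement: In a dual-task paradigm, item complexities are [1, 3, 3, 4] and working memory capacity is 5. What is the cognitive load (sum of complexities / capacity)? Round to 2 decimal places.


Total complexity = 1 + 3 + 3 + 4 = 11
Load = total / capacity = 11 / 5
= 2.20


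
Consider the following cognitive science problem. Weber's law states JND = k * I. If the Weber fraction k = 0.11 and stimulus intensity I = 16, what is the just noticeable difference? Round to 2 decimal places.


JND = k * I
JND = 0.11 * 16
= 1.76


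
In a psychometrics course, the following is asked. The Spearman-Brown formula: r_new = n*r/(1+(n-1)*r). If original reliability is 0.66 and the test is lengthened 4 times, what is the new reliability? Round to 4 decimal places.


r_new = n*r / (1 + (n-1)*r)
Numerator = 4 * 0.66 = 2.64
Denominator = 1 + 3 * 0.66 = 2.98
r_new = 2.64 / 2.98
= 0.8859


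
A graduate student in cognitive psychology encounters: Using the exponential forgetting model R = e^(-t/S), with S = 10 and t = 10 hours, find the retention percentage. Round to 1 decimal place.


R = e^(-t/S)
-t/S = -10/10 = -1.0
R = e^(-1.0) = 0.367879
Percentage = 0.367879 * 100
= 36.8


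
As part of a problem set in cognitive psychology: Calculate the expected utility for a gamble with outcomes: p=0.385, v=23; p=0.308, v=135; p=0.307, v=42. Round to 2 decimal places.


EU = sum(p_i * v_i)
0.385 * 23 = 8.855
0.308 * 135 = 41.58
0.307 * 42 = 12.894
EU = 8.855 + 41.58 + 12.894
= 63.33


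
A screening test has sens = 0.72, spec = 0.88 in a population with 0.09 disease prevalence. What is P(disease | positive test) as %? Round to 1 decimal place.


PPV = (sens * prev) / (sens * prev + (1-spec) * (1-prev))
Numerator = 0.72 * 0.09 = 0.0648
P(positive and no disease) = (1 - spec) * (1 - prev) = (1 - 0.88) * (1 - 0.09) = 0.1092
Denominator = 0.0648 + 0.1092 = 0.174
PPV = 0.0648 / 0.174 = 0.372414
As percentage = 37.2


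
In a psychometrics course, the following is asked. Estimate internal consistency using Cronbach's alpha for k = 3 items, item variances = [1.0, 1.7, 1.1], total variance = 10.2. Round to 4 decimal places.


alpha = (k/(k-1)) * (1 - sum(s_i^2)/s_total^2)
sum(item variances) = 3.8
k/(k-1) = 3/2 = 1.5
1 - 3.8/10.2 = 1 - 0.372549 = 0.627451
alpha = 1.5 * 0.627451
= 0.9412


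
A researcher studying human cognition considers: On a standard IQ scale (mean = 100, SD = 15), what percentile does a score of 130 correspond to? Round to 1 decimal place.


z = (IQ - mean) / SD
z = (130 - 100) / 15 = 2.0
Percentile = Phi(2.0) * 100
Phi(2.0) = 0.97725
= 97.7


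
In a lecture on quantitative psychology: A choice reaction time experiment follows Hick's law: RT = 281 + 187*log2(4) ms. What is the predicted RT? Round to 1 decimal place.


RT = 281 + 187 * log2(4)
log2(4) = 2.0
RT = 281 + 187 * 2.0
= 281 + 374.0
= 655.0 ms


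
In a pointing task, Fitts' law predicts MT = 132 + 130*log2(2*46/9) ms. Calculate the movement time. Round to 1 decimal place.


MT = 132 + 130 * log2(2*46/9)
2D/W = 10.222222
log2(10.222222) = 3.3536
MT = 132 + 130 * 3.3536
= 568.0 ms


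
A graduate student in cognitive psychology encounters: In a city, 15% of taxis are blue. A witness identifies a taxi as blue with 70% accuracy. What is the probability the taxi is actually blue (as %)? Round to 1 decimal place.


P(blue | says blue) = P(says blue | blue)*P(blue) / [P(says blue | blue)*P(blue) + P(says blue | not blue)*P(not blue)]
Numerator = 0.7 * 0.15 = 0.105
False identification = 0.3 * 0.85 = 0.255
P = 0.105 / (0.105 + 0.255)
= 0.105 / 0.36
As percentage = 29.2


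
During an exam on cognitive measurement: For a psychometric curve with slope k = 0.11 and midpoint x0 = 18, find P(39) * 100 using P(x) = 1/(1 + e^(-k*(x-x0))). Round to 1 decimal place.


P(x) = 1/(1 + e^(-0.11*(39 - 18)))
Exponent = -0.11 * 21 = -2.31
e^(-2.31) = 0.099261
P = 1/(1 + 0.099261) = 0.909702
Percentage = 91.0


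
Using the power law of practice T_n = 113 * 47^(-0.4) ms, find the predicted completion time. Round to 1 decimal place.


T_n = 113 * 47^(-0.4)
47^(-0.4) = 0.214368
T_n = 113 * 0.214368
= 24.2 ms


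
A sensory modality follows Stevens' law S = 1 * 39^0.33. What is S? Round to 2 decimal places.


S = 1 * 39^0.33
39^0.33 = 3.3501
S = 1 * 3.3501
= 3.35


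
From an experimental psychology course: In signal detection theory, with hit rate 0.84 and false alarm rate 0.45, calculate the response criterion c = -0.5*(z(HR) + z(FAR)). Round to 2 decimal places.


c = -0.5 * (z(HR) + z(FAR))
z(0.84) = 0.9945
z(0.45) = -0.1257
c = -0.5 * (0.9945 + -0.1257)
= -0.5 * 0.8688
= -0.43


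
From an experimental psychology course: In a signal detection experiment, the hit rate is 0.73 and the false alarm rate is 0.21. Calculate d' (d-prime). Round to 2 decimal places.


d' = z(HR) - z(FAR)
z(0.73) = 0.6128
z(0.21) = -0.8064
d' = 0.6128 - -0.8064
= 1.42


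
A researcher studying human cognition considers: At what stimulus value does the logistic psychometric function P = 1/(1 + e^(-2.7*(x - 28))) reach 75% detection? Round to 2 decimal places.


At P = 0.75: 0.75 = 1/(1 + e^(-k*(x-x0)))
Solving: e^(-k*(x-x0)) = 1/3
x = x0 + ln(3)/k
ln(3) = 1.0986
x = 28 + 1.0986/2.7
= 28 + 0.4069
= 28.41


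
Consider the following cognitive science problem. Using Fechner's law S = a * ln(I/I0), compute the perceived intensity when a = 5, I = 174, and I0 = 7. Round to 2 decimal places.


S = 5 * ln(174/7)
I/I0 = 24.857143
ln(24.857143) = 3.2131
S = 5 * 3.2131
= 16.07


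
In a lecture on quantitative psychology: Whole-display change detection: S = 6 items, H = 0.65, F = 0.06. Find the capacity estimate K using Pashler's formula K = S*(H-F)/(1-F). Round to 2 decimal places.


K = S * (H - F) / (1 - F)
H - F = 0.59
1 - F = 0.94
K = 6 * 0.59 / 0.94
= 3.77


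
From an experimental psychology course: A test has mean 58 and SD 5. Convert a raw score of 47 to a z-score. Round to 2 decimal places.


z = (X - mu) / sigma
= (47 - 58) / 5
= -11 / 5
= -2.20


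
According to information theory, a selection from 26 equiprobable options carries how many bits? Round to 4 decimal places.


H = log2(n)
H = log2(26)
= 4.7004


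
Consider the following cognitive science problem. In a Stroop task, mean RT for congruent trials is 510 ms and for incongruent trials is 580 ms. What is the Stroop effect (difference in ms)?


Stroop effect = RT(incongruent) - RT(congruent)
= 580 - 510
= 70 ms


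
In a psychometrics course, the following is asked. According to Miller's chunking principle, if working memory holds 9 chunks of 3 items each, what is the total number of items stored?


Total items = chunks * items_per_chunk
= 9 * 3
= 27


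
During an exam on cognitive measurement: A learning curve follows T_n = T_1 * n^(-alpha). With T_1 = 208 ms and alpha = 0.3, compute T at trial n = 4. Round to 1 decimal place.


T_n = 208 * 4^(-0.3)
4^(-0.3) = 0.659754
T_n = 208 * 0.659754
= 137.2 ms


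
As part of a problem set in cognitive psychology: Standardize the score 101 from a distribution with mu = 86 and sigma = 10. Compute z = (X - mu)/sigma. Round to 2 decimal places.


z = (X - mu) / sigma
= (101 - 86) / 10
= 15 / 10
= 1.50


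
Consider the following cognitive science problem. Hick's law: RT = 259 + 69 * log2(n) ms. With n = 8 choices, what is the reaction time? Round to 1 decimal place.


RT = 259 + 69 * log2(8)
log2(8) = 3.0
RT = 259 + 69 * 3.0
= 259 + 207.0
= 466.0 ms


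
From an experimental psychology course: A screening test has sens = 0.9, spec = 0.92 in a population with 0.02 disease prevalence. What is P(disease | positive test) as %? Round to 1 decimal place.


PPV = (sens * prev) / (sens * prev + (1-spec) * (1-prev))
Numerator = 0.9 * 0.02 = 0.018
P(positive and no disease) = (1 - spec) * (1 - prev) = (1 - 0.92) * (1 - 0.02) = 0.0784
Denominator = 0.018 + 0.0784 = 0.0964
PPV = 0.018 / 0.0964 = 0.186722
As percentage = 18.7


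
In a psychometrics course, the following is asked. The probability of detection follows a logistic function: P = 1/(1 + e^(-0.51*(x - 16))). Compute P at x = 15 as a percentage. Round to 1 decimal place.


P(x) = 1/(1 + e^(-0.51*(15 - 16)))
Exponent = -0.51 * -1 = 0.51
e^(0.51) = 1.665291
P = 1/(1 + 1.665291) = 0.375194
Percentage = 37.5


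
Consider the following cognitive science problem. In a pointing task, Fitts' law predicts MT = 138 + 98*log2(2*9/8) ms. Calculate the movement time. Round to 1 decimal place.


MT = 138 + 98 * log2(2*9/8)
2D/W = 2.25
log2(2.25) = 1.1699
MT = 138 + 98 * 1.1699
= 252.7 ms


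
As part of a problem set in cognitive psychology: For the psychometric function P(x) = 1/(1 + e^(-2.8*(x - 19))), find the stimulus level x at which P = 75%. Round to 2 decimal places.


At P = 0.75: 0.75 = 1/(1 + e^(-k*(x-x0)))
Solving: e^(-k*(x-x0)) = 1/3
x = x0 + ln(3)/k
ln(3) = 1.0986
x = 19 + 1.0986/2.8
= 19 + 0.3924
= 19.39


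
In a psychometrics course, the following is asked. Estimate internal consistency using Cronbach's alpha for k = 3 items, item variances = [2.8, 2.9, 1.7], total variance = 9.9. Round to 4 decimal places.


alpha = (k/(k-1)) * (1 - sum(s_i^2)/s_total^2)
sum(item variances) = 7.4
k/(k-1) = 3/2 = 1.5
1 - 7.4/9.9 = 1 - 0.747475 = 0.252525
alpha = 1.5 * 0.252525
= 0.3788


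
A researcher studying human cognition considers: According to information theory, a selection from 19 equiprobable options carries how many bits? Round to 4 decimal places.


H = log2(n)
H = log2(19)
= 4.2479


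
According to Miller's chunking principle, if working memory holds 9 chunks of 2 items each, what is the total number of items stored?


Total items = chunks * items_per_chunk
= 9 * 2
= 18


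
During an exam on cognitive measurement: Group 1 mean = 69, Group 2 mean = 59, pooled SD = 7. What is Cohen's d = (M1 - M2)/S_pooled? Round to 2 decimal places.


Cohen's d = (M1 - M2) / S_pooled
= (69 - 59) / 7
= 10 / 7
= 1.43


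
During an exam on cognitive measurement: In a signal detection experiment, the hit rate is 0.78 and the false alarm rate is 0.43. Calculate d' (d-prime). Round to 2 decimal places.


d' = z(HR) - z(FAR)
z(0.78) = 0.7722
z(0.43) = -0.1764
d' = 0.7722 - -0.1764
= 0.95


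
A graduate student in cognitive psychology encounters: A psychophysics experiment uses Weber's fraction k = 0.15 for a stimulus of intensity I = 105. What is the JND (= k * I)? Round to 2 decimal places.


JND = k * I
JND = 0.15 * 105
= 15.75


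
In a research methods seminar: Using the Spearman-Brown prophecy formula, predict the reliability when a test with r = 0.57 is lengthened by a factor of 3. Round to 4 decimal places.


r_new = n*r / (1 + (n-1)*r)
Numerator = 3 * 0.57 = 1.71
Denominator = 1 + 2 * 0.57 = 2.14
r_new = 1.71 / 2.14
= 0.7991


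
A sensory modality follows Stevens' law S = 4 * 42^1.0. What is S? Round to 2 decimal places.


S = 4 * 42^1.0
42^1.0 = 42.0
S = 4 * 42.0
= 168.00


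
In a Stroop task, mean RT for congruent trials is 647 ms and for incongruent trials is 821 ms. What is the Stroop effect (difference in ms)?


Stroop effect = RT(incongruent) - RT(congruent)
= 821 - 647
= 174 ms


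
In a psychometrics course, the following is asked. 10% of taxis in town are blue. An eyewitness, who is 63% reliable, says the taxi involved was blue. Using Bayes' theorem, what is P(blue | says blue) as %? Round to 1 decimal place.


P(blue | says blue) = P(says blue | blue)*P(blue) / [P(says blue | blue)*P(blue) + P(says blue | not blue)*P(not blue)]
Numerator = 0.63 * 0.1 = 0.063
False identification = 0.37 * 0.9 = 0.333
P = 0.063 / (0.063 + 0.333)
= 0.063 / 0.396
As percentage = 15.9


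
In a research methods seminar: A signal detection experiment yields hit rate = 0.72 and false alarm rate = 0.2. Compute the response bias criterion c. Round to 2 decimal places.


c = -0.5 * (z(HR) + z(FAR))
z(0.72) = 0.5828
z(0.2) = -0.8416
c = -0.5 * (0.5828 + -0.8416)
= -0.5 * -0.2588
= 0.13


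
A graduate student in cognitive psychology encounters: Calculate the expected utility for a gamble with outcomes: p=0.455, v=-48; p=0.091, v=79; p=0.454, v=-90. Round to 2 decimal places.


EU = sum(p_i * v_i)
0.455 * -48 = -21.84
0.091 * 79 = 7.189
0.454 * -90 = -40.86
EU = -21.84 + 7.189 + -40.86
= -55.51


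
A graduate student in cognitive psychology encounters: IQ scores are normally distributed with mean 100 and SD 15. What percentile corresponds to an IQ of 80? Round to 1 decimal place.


z = (IQ - mean) / SD
z = (80 - 100) / 15 = -1.3333
Percentile = Phi(-1.3333) * 100
Phi(-1.3333) = 0.091217
= 9.1


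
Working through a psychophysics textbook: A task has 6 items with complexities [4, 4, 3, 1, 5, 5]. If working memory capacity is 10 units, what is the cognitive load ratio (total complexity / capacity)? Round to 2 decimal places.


Total complexity = 4 + 4 + 3 + 1 + 5 + 5 = 22
Load = total / capacity = 22 / 10
= 2.20


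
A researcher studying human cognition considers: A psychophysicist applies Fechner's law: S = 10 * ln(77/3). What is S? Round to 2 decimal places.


S = 10 * ln(77/3)
I/I0 = 25.666667
ln(25.666667) = 3.2452
S = 10 * 3.2452
= 32.45


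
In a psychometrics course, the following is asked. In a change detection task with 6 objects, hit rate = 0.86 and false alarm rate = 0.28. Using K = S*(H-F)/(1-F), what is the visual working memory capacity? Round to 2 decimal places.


K = S * (H - F) / (1 - F)
H - F = 0.58
1 - F = 0.72
K = 6 * 0.58 / 0.72
= 4.83


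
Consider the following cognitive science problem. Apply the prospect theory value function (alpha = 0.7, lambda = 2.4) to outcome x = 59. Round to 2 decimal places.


Since x = 59 >= 0, use v(x) = x^0.7
59^0.7 = 17.3619
v(59) = 17.36


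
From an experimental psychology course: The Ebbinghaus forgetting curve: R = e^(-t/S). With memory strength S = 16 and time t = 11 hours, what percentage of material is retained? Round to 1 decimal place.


R = e^(-t/S)
-t/S = -11/16 = -0.6875
R = e^(-0.6875) = 0.502832
Percentage = 0.502832 * 100
= 50.3


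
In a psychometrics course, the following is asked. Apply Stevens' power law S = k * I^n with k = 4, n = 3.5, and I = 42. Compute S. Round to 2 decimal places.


S = 4 * 42^3.5
42^3.5 = 480145.1169
S = 4 * 480145.1169
= 1920580.47


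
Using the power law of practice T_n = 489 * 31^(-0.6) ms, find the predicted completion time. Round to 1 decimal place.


T_n = 489 * 31^(-0.6)
31^(-0.6) = 0.127404
T_n = 489 * 0.127404
= 62.3 ms


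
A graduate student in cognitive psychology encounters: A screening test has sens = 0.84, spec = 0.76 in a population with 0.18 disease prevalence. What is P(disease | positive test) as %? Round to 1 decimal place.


PPV = (sens * prev) / (sens * prev + (1-spec) * (1-prev))
Numerator = 0.84 * 0.18 = 0.1512
P(positive and no disease) = (1 - spec) * (1 - prev) = (1 - 0.76) * (1 - 0.18) = 0.1968
Denominator = 0.1512 + 0.1968 = 0.348
PPV = 0.1512 / 0.348 = 0.434483
As percentage = 43.4


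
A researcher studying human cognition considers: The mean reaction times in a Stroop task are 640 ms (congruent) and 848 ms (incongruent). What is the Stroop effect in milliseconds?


Stroop effect = RT(incongruent) - RT(congruent)
= 848 - 640
= 208 ms


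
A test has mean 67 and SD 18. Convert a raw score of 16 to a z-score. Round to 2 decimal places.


z = (X - mu) / sigma
= (16 - 67) / 18
= -51 / 18
= -2.83


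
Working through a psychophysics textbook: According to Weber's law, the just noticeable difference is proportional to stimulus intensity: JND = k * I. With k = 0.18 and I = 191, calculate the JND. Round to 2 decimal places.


JND = k * I
JND = 0.18 * 191
= 34.38


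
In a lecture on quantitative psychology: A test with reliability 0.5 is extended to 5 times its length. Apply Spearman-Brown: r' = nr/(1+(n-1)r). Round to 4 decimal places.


r_new = n*r / (1 + (n-1)*r)
Numerator = 5 * 0.5 = 2.5
Denominator = 1 + 4 * 0.5 = 3.0
r_new = 2.5 / 3.0
= 0.8333


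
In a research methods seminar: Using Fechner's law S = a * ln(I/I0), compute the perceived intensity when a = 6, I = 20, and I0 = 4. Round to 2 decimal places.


S = 6 * ln(20/4)
I/I0 = 5.0
ln(5.0) = 1.6094
S = 6 * 1.6094
= 9.66


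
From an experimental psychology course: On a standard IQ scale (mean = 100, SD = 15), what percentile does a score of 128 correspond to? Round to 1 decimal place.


z = (IQ - mean) / SD
z = (128 - 100) / 15 = 1.8667
Percentile = Phi(1.8667) * 100
Phi(1.8667) = 0.969028
= 96.9


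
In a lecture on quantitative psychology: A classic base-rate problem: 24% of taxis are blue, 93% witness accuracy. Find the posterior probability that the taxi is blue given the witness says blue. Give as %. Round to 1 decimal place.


P(blue | says blue) = P(says blue | blue)*P(blue) / [P(says blue | blue)*P(blue) + P(says blue | not blue)*P(not blue)]
Numerator = 0.93 * 0.24 = 0.2232
False identification = 0.07 * 0.76 = 0.0532
P = 0.2232 / (0.2232 + 0.0532)
= 0.2232 / 0.2764
As percentage = 80.8


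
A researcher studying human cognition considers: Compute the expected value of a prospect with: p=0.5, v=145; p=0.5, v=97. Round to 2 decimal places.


EU = sum(p_i * v_i)
0.5 * 145 = 72.5
0.5 * 97 = 48.5
EU = 72.5 + 48.5
= 121.00


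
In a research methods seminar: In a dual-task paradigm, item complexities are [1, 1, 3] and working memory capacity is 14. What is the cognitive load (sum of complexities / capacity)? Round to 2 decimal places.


Total complexity = 1 + 1 + 3 = 5
Load = total / capacity = 5 / 14
= 0.36


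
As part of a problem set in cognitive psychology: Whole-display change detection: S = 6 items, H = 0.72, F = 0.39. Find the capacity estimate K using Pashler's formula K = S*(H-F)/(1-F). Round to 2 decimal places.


K = S * (H - F) / (1 - F)
H - F = 0.33
1 - F = 0.61
K = 6 * 0.33 / 0.61
= 3.25


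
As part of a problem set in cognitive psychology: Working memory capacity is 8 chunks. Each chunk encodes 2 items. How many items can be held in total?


Total items = chunks * items_per_chunk
= 8 * 2
= 16


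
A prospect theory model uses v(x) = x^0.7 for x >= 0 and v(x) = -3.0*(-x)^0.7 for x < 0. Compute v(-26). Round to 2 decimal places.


Since x = -26 < 0, use v(x) = -lambda*(-x)^alpha
(-x) = 26
26^0.7 = 9.7832
v(-26) = -3.0 * 9.7832
= -29.35


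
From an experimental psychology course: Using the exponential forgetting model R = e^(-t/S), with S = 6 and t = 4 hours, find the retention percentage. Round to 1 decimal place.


R = e^(-t/S)
-t/S = -4/6 = -0.666667
R = e^(-0.666667) = 0.513417
Percentage = 0.513417 * 100
= 51.3


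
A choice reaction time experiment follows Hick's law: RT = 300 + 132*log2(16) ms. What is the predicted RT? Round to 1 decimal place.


RT = 300 + 132 * log2(16)
log2(16) = 4.0
RT = 300 + 132 * 4.0
= 300 + 528.0
= 828.0 ms


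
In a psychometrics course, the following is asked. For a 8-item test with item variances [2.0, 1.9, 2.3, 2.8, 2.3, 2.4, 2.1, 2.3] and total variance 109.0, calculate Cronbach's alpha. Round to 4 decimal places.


alpha = (k/(k-1)) * (1 - sum(s_i^2)/s_total^2)
sum(item variances) = 18.1
k/(k-1) = 8/7 = 1.142857
1 - 18.1/109.0 = 1 - 0.166055 = 0.833945
alpha = 1.142857 * 0.833945
= 0.9531


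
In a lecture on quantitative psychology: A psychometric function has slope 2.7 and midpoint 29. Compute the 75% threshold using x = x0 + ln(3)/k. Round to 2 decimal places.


At P = 0.75: 0.75 = 1/(1 + e^(-k*(x-x0)))
Solving: e^(-k*(x-x0)) = 1/3
x = x0 + ln(3)/k
ln(3) = 1.0986
x = 29 + 1.0986/2.7
= 29 + 0.4069
= 29.41


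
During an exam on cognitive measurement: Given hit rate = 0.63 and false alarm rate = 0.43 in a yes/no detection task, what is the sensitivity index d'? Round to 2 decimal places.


d' = z(HR) - z(FAR)
z(0.63) = 0.3319
z(0.43) = -0.1764
d' = 0.3319 - -0.1764
= 0.51


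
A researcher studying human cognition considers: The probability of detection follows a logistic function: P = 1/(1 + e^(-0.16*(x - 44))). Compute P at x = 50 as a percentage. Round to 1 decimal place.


P(x) = 1/(1 + e^(-0.16*(50 - 44)))
Exponent = -0.16 * 6 = -0.96
e^(-0.96) = 0.382893
P = 1/(1 + 0.382893) = 0.723122
Percentage = 72.3


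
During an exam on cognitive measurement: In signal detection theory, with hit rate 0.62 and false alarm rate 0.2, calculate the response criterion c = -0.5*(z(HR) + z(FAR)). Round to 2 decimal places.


c = -0.5 * (z(HR) + z(FAR))
z(0.62) = 0.3055
z(0.2) = -0.8416
c = -0.5 * (0.3055 + -0.8416)
= -0.5 * -0.5361
= 0.27


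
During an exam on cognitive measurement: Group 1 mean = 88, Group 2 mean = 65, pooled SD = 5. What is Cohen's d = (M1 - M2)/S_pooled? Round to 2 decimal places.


Cohen's d = (M1 - M2) / S_pooled
= (88 - 65) / 5
= 23 / 5
= 4.60


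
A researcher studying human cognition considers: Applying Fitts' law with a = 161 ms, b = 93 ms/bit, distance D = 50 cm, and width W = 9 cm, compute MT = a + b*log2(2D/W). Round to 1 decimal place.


MT = 161 + 93 * log2(2*50/9)
2D/W = 11.111111
log2(11.111111) = 3.4739
MT = 161 + 93 * 3.4739
= 484.1 ms


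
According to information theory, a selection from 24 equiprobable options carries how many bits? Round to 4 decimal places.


H = log2(n)
H = log2(24)
= 4.5850


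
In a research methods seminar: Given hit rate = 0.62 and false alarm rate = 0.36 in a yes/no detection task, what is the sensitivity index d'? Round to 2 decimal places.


d' = z(HR) - z(FAR)
z(0.62) = 0.3055
z(0.36) = -0.3585
d' = 0.3055 - -0.3585
= 0.66


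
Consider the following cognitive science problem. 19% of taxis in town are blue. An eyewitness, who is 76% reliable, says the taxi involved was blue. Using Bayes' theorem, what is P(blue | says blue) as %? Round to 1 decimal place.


P(blue | says blue) = P(says blue | blue)*P(blue) / [P(says blue | blue)*P(blue) + P(says blue | not blue)*P(not blue)]
Numerator = 0.76 * 0.19 = 0.1444
False identification = 0.24 * 0.81 = 0.1944
P = 0.1444 / (0.1444 + 0.1944)
= 0.1444 / 0.3388
As percentage = 42.6


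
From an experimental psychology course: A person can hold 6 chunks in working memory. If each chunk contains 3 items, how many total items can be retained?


Total items = chunks * items_per_chunk
= 6 * 3
= 18


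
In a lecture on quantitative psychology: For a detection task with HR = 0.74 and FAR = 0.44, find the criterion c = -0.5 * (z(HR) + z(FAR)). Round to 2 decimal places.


c = -0.5 * (z(HR) + z(FAR))
z(0.74) = 0.6433
z(0.44) = -0.151
c = -0.5 * (0.6433 + -0.151)
= -0.5 * 0.4923
= -0.25
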